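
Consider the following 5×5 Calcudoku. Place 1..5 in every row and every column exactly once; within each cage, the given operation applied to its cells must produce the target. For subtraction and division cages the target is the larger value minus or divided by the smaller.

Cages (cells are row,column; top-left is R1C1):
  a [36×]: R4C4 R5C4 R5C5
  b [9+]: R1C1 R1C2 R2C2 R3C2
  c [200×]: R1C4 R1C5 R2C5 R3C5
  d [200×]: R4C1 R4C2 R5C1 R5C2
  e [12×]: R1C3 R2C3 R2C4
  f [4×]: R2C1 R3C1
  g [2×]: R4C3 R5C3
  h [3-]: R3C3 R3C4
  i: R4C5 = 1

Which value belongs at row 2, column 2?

2

Cage c has product 200, leaving R1C4 = 5.
Cage a has product 36, which forces R4C4 = 3.
I is a freebie; hence R4C5 = 1.
The 3 cells of cage a must have product 36, so R5C4 = 4.
Cage a needs product 36, which forces R5C5 = 3.
1 is placed in row 4; hence R4C3 = 2.
The two cells of cage g must have product 2; hence R5C3 = 1.
Cage e has product 12; hence R2C4 = 1.
Column 4 already has 1, so R3C4 = 2.
Row 2 now contains 1, which forces R2C1 = 4.
Row 2 already has 4; hence R2C3 = 3.
The two cells of cage f must have product 4, leaving R3C1 = 1.
Cage h needs two cells with difference 3; hence R3C3 = 5.
Row 3 now contains 5, which forces R3C5 = 4.
4 is placed in column 1, which forces R4C1 = 5.
5 is placed in row 4, so R4C2 = 4.
5 is placed in column 1; hence R5C1 = 2.
2 is placed in row 5, leaving R5C2 = 5.
2 is placed in column 1, which forces R1C1 = 3.
Cage b has sum 9, so R1C2 = 1.
Column 3 already has 3; hence R1C3 = 4.
Column 5 already has 4; hence R1C5 = 2.
Column 2 already has 5, which forces R2C2 = 2.
The 4 cells of cage c must have product 200, leaving R2C5 = 5.
Row 3 already has 4, which forces R3C2 = 3.
Filled in: 3 1 4 5 2 / 4 2 3 1 5 / 1 3 5 2 4 / 5 4 2 3 1 / 2 5 1 4 3.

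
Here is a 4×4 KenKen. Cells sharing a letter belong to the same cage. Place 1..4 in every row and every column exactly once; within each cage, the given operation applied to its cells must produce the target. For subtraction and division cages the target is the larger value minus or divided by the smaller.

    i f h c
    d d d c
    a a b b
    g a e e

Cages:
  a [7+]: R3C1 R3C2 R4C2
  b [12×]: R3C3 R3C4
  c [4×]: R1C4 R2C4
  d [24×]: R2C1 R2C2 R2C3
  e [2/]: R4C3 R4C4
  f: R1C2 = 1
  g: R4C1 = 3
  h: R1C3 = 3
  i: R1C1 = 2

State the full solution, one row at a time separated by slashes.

2 1 3 4 / 4 3 2 1 / 1 2 4 3 / 3 4 1 2

Cage i is a single given cell, which forces R1C1 = 2.
Cage f is given, so R1C2 = 1.
Cage h is given, so R1C3 = 3.
Row 1 already has 1, so R1C4 = 4.
Column 4 now contains 4, which forces R2C4 = 1.
Column 3 now contains 3; hence R3C3 = 4.
Column 4 now contains 4; hence R3C4 = 3.
Cage g is a single given cell, leaving R4C1 = 3.
1 is placed in column 4, leaving R4C4 = 2.
3 is placed in column 1, leaving R2C1 = 4.
Cage d needs product 24, so R2C2 = 3.
4 is placed in column 3, leaving R2C3 = 2.
3 is placed in row 3, which forces R3C1 = 1.
3 is placed in row 3, which forces R3C2 = 2.
Row 4 already has 2; hence R4C2 = 4.
Row 4 already has 2, leaving R4C3 = 1.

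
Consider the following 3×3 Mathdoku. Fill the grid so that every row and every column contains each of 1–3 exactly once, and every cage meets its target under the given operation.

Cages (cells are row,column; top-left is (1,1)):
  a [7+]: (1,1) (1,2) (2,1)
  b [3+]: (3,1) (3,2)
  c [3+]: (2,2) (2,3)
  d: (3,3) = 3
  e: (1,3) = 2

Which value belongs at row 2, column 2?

E is a freebie, which forces (1,3) = 2.
2 is placed in column 3; hence (2,3) = 1.
D is a freebie; hence (3,3) = 3.
The 3 cells of cage a must have sum 7, which forces (1,1) = 1.
2 is placed in row 1; hence (1,2) = 3.
Cage a has sum 7, leaving (2,1) = 3.
Row 2 already has 1, which forces (2,2) = 2.
1 is placed in column 1, which forces (3,1) = 2.
Column 2 now contains 2, so (3,2) = 1.
Completed grid: 1 3 2 / 3 2 1 / 2 1 3.

2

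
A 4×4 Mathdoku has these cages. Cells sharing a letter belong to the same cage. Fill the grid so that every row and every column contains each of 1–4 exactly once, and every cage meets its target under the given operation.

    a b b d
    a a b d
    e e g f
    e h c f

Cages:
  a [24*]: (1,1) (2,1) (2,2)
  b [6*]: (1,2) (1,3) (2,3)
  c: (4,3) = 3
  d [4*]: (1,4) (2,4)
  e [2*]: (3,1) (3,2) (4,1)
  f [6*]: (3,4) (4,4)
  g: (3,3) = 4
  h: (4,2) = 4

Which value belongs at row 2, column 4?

4

Cage e has product 2, leaving (3,1) = 2.
The 3 cells of cage e must have product 2, which forces (3,2) = 1.
Cage g is given, which forces (3,3) = 4.
2 is placed in row 3; hence (3,4) = 3.
Cage e needs product 2; hence (4,1) = 1.
Cage h is given, so (4,2) = 4.
Cage c is a single given cell, leaving (4,3) = 3.
Column 4 now contains 3, so (4,4) = 2.
Cage b has product 6, so (1,2) = 3.
Cage a needs product 24; hence (2,2) = 2.
Row 2 already has 2, which forces (2,3) = 1.
Row 2 already has 1, which forces (2,4) = 4.
Row 1 already has 3, so (1,1) = 4.
1 is placed in column 3, leaving (1,3) = 2.
Column 4 already has 4, so (1,4) = 1.
4 is placed in row 2, so (2,1) = 3.
Filled in: 4 3 2 1 / 3 2 1 4 / 2 1 4 3 / 1 4 3 2.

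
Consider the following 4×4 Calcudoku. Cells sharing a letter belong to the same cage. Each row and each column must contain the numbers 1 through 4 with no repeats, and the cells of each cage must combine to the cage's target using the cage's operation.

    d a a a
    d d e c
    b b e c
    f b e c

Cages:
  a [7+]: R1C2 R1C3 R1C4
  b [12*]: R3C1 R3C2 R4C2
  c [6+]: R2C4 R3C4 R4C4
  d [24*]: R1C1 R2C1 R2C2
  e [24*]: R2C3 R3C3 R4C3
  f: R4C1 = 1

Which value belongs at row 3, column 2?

1

Cage f is a single given cell; hence R4C1 = 1.
Row 1 needs a 3, and only R1C1 is open for it.
The only place for 1 in row 2 is R2C4.
The only place for 3 in row 2 is R2C3.
In row 3, 1 can only go at R3C2, so R3C2 = 1.
Cage a has sum 7, leaving R1C3 = 1.
Cage b needs product 12, leaving R3C1 = 4.
Row 3 already has 4; hence R3C3 = 2.
Row 3 now contains 2, leaving R3C4 = 3.
Cage b needs product 12, so R4C2 = 3.
2 is placed in column 3, which forces R4C3 = 4.
Column 4 now contains 3, so R4C4 = 2.
Cage a needs sum 7, so R1C2 = 2.
Column 4 now contains 2, so R1C4 = 4.
4 is placed in column 1, leaving R2C1 = 2.
Cage d needs product 24; hence R2C2 = 4.
Completed grid: 3 2 1 4 / 2 4 3 1 / 4 1 2 3 / 1 3 4 2.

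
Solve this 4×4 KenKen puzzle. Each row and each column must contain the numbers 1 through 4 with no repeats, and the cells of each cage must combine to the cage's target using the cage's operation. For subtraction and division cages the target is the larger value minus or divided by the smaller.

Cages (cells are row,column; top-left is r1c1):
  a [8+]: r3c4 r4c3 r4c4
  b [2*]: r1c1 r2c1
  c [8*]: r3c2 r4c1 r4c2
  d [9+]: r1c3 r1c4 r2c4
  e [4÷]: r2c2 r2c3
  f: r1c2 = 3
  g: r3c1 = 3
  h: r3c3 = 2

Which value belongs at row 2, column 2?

4

F is a freebie; hence r1c2 = 3.
G is a freebie, so r3c1 = 3.
Cage h is a single given cell, which forces r3c3 = 2.
Column 3 already has 2, leaving r1c3 = 4.
Column 3 already has 4; hence r2c3 = 1.
Column 3 already has 1; hence r4c3 = 3.
Cage b needs two cells with product 2, so r1c1 = 1.
Row 1 already has 1, so r1c4 = 2.
1 is placed in row 2, so r2c1 = 2.
1 is placed in row 2; hence r2c2 = 4.
Row 2 already has 4, leaving r2c4 = 3.
Column 2 now contains 4, so r3c2 = 1.
Row 3 already has 1, so r3c4 = 4.
2 is placed in column 1, which forces r4c1 = 4.
Column 2 now contains 1, so r4c2 = 2.
Column 4 now contains 4; hence r4c4 = 1.
Filled in: 1 3 4 2 / 2 4 1 3 / 3 1 2 4 / 4 2 3 1.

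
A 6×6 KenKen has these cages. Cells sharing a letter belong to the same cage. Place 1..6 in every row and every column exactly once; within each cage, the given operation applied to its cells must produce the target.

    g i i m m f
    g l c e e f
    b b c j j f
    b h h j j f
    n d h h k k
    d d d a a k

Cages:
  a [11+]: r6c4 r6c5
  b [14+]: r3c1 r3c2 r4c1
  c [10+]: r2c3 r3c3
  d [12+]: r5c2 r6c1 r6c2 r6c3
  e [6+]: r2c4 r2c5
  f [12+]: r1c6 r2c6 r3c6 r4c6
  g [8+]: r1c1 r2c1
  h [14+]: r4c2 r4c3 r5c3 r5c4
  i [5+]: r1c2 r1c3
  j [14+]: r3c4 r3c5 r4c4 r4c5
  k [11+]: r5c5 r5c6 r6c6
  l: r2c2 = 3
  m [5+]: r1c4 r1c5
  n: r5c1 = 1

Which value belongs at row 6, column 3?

2

Cage l is given, which forces r2c2 = 3.
Cage n is given, so r5c1 = 1.
Row 1 needs a 5, and only r1c6 is open for it.
In row 1, 6 can only go at r1c1, so r1c1 = 6.
Cage g's pair has sum 8; hence r2c1 = 2.
In row 2, 6 can only go at r2c3, so r2c3 = 6.
Column 3 now contains 6; hence r3c3 = 4.
Cage b has sum 14, leaving r3c2 = 6.
Row 2 needs a 4, and only r2c6 is open for it.
The only place for 4 in column 1 is r6c1.
In column 6, 6 can only go at r5c6, so r5c6 = 6.
In column 6, 3 can only go at r6c6, so r6c6 = 3.
Cage d has sum 12, leaving r5c2 = 5.
Cage k has sum 11, so r5c5 = 2.
Cage h has sum 14; hence r4c2 = 2.
Cage h needs sum 14, so r4c3 = 5.
2 is placed in row 4, so r4c6 = 1.
2 is placed in row 5, leaving r5c3 = 3.
Cage h has sum 14, so r5c4 = 4.
Column 2 already has 2, which forces r6c2 = 1.
Row 6 already has 1; hence r6c3 = 2.
Column 2 already has 2, which forces r1c2 = 4.
Column 3 already has 3, so r1c3 = 1.
Row 1 now contains 1, leaving r1c4 = 2.
4 is placed in row 1; hence r1c5 = 3.
Cage b needs sum 14; hence r3c1 = 5.
Row 3 now contains 5, so r3c5 = 1.
Column 6 now contains 1, which forces r3c6 = 2.
Row 4 now contains 5; hence r4c1 = 3.
Row 4 now contains 3, which forces r4c4 = 6.
6 is placed in row 4; hence r4c5 = 4.
6 is placed in column 4; hence r6c4 = 5.
5 is placed in row 6, which forces r6c5 = 6.
Column 4 now contains 5; hence r2c4 = 1.
Column 5 now contains 1, which forces r2c5 = 5.
1 is placed in row 3; hence r3c4 = 3.
Completed grid: 6 4 1 2 3 5 / 2 3 6 1 5 4 / 5 6 4 3 1 2 / 3 2 5 6 4 1 / 1 5 3 4 2 6 / 4 1 2 5 6 3.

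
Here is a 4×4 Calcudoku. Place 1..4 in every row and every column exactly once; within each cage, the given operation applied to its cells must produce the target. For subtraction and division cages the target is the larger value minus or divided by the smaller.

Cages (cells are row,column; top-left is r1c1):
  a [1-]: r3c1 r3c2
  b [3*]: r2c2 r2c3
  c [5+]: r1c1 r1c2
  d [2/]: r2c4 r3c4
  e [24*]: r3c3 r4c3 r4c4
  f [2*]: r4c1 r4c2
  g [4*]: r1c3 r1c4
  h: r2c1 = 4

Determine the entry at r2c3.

3

Cage h is a single given cell; hence r2c1 = 4.
In row 2, 2 can only go at r2c4, so r2c4 = 2.
In column 4, 3 can only go at r4c4, so r4c4 = 3.
Row 4 needs a 4, and only r4c3 is open for it.
Column 3 now contains 4, leaving r1c3 = 1.
Cage g needs two cells with product 4; hence r1c4 = 4.
Column 3 already has 1, so r2c3 = 3.
Column 3 now contains 4, leaving r3c3 = 2.
4 is placed in column 4, leaving r3c4 = 1.
Row 2 already has 3, so r2c2 = 1.
Row 3 now contains 1, leaving r3c1 = 3.
The two cells of cage a must have difference 1, so r3c2 = 4.
1 is placed in column 2, which forces r4c2 = 2.
Column 1 already has 3, leaving r1c1 = 2.
Column 2 now contains 2, so r1c2 = 3.
Row 4 now contains 2; hence r4c1 = 1.
Filled in: 2 3 1 4 / 4 1 3 2 / 3 4 2 1 / 1 2 4 3.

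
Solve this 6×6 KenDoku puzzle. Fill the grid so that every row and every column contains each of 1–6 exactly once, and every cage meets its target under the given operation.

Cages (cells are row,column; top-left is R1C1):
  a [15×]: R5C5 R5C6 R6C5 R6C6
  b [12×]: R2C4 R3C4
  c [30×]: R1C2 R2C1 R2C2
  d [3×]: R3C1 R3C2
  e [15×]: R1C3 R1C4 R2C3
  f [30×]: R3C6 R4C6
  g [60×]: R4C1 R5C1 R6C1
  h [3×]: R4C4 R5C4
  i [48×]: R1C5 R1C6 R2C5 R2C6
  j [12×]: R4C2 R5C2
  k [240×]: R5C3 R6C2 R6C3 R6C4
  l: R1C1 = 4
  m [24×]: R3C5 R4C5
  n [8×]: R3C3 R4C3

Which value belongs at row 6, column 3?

5

Cage l is given, which forces R1C1 = 4.
Row 3 needs a 5, and only R3C6 is open for it.
5 is placed in column 6, which forces R4C6 = 6.
The two cells of cage m must have product 24; hence R3C5 = 6.
6 is placed in row 4, which forces R4C5 = 4.
Cage i needs product 48, leaving R1C5 = 3.
The 4 cells of cage i must have product 48, which forces R1C6 = 2.
Cage i needs product 48, leaving R2C5 = 2.
Cage i needs product 48, which forces R2C6 = 4.
The two cells of cage n must have product 8; hence R3C3 = 4.
4 is placed in row 4, so R4C3 = 2.
Cage e has product 15, so R2C3 = 3.
The two cells of cage b must have product 12, leaving R2C4 = 6.
Cage b needs two cells with product 12, so R3C4 = 2.
Row 4 now contains 2, so R4C1 = 5.
Row 4 now contains 2, which forces R4C2 = 3.
3 is placed in row 4, so R4C4 = 1.
The two cells of cage j must have product 12, leaving R5C2 = 4.
1 is placed in column 4, so R5C4 = 3.
Row 5 already has 3; hence R5C6 = 1.
Column 2 already has 4; hence R6C2 = 2.
Column 4 already has 2, so R6C4 = 4.
Column 6 now contains 1, which forces R6C6 = 3.
Cage c needs product 30, leaving R1C2 = 6.
Cage e needs product 15, which forces R1C3 = 1.
1 is placed in column 4, leaving R1C4 = 5.
5 is placed in column 1, leaving R2C1 = 1.
The 3 cells of cage c must have product 30; hence R2C2 = 5.
The two cells of cage d must have product 3, which forces R3C1 = 3.
Column 2 already has 3, leaving R3C2 = 1.
Cage g needs product 60; hence R5C1 = 2.
Row 5 now contains 1, so R5C5 = 5.
Row 6 now contains 2, so R6C1 = 6.
6 is placed in row 6, so R6C3 = 5.
The 4 cells of cage a must have product 15, leaving R6C5 = 1.
Row 5 now contains 5, leaving R5C3 = 6.
Filled in: 4 6 1 5 3 2 / 1 5 3 6 2 4 / 3 1 4 2 6 5 / 5 3 2 1 4 6 / 2 4 6 3 5 1 / 6 2 5 4 1 3.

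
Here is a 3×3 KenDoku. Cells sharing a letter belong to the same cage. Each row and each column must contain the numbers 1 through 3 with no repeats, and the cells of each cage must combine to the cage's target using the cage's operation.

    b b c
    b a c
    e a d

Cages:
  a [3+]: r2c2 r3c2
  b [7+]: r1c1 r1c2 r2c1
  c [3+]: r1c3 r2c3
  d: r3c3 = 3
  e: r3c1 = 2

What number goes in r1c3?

2

E is a freebie; hence r3c1 = 2.
Row 3 now contains 2, which forces r3c2 = 1.
D is a freebie; hence r3c3 = 3.
Cage b has sum 7, which forces r1c1 = 1.
Cage b has sum 7; hence r1c2 = 3.
Row 1 now contains 1, so r1c3 = 2.
2 is placed in column 1; hence r2c1 = 3.
1 is placed in column 2, which forces r2c2 = 2.
2 is placed in column 3, leaving r2c3 = 1.
Filled in: 1 3 2 / 3 2 1 / 2 1 3.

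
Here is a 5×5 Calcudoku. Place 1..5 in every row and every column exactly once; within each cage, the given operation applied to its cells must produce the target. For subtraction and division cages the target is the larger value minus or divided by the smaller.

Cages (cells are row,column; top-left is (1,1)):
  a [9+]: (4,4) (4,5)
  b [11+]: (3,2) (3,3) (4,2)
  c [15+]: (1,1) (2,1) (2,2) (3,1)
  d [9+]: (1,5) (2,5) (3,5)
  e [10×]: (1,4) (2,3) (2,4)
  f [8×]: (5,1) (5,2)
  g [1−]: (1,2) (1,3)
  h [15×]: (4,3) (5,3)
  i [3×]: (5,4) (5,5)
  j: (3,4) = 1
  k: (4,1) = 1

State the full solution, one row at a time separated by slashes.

J is a freebie, which forces (3,4) = 1.
Cage k is a single given cell; hence (4,1) = 1.
Column 4 already has 1; hence (5,4) = 3.
Row 5 now contains 3; hence (5,5) = 1.
The 3 cells of cage e must have product 10, so (2,3) = 1.
The two cells of cage h must have product 15, leaving (4,3) = 3.
Row 5 now contains 3; hence (5,3) = 5.
Row 1 needs a 1, and only (1,2) is open for it.
Cage g needs two cells with difference 1; hence (1,3) = 2.
Row 1 now contains 2, leaving (1,4) = 5.
5 is placed in column 4, leaving (2,4) = 2.
2 is placed in column 3, which forces (3,3) = 4.
5 is placed in column 4, which forces (4,4) = 4.
Row 4 now contains 4, leaving (4,5) = 5.
Cage b has sum 11, which forces (3,2) = 5.
Cage d needs sum 9, leaving (3,5) = 2.
Row 4 now contains 5, which forces (4,2) = 2.
2 is placed in column 2; hence (5,2) = 4.
The 4 cells of cage c must have sum 15, so (1,1) = 4.
Row 1 now contains 4; hence (1,5) = 3.
The 4 cells of cage c must have sum 15, so (2,1) = 5.
Column 2 already has 4, leaving (2,2) = 3.
Column 5 already has 3, leaving (2,5) = 4.
Row 3 now contains 2, so (3,1) = 3.
4 is placed in row 5, which forces (5,1) = 2.

4 1 2 5 3 / 5 3 1 2 4 / 3 5 4 1 2 / 1 2 3 4 5 / 2 4 5 3 1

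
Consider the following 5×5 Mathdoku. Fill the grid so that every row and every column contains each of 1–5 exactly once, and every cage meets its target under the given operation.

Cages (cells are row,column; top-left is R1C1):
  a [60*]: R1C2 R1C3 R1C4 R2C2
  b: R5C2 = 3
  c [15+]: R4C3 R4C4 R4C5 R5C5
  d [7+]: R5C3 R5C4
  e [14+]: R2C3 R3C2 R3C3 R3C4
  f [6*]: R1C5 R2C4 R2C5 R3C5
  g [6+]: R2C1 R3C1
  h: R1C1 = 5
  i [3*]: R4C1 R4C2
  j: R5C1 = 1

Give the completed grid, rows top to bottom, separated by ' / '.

Cage h is given, so R1C1 = 5.
Cage f has product 6; hence R2C4 = 1.
J is a freebie, so R5C1 = 1.
B is a freebie, leaving R5C2 = 3.
Cage a needs product 60, which forces R2C2 = 5.
1 is placed in column 1; hence R4C1 = 3.
Column 2 now contains 3, which forces R4C2 = 1.
Column 2 now contains 1, so R1C2 = 4.
The 4 cells of cage a must have product 60; hence R1C3 = 1.
The 4 cells of cage a must have product 60, so R1C4 = 3.
3 is placed in row 1; hence R1C5 = 2.
Column 5 now contains 2; hence R2C5 = 3.
Column 2 now contains 4, which forces R3C2 = 2.
3 is placed in column 5, so R3C5 = 1.
Column 5 now contains 2, so R4C5 = 5.
Cage c needs sum 15, so R5C5 = 4.
Cage g needs two cells with sum 6; hence R2C1 = 2.
Cage e has sum 14; hence R2C3 = 4.
Row 3 now contains 2, so R3C1 = 4.
The 4 cells of cage e must have sum 14, so R3C3 = 3.
Cage e has sum 14, so R3C4 = 5.
Column 3 already has 4, so R4C3 = 2.
2 is placed in row 4, so R4C4 = 4.
2 is placed in column 3; hence R5C3 = 5.
5 is placed in column 4, leaving R5C4 = 2.

5 4 1 3 2 / 2 5 4 1 3 / 4 2 3 5 1 / 3 1 2 4 5 / 1 3 5 2 4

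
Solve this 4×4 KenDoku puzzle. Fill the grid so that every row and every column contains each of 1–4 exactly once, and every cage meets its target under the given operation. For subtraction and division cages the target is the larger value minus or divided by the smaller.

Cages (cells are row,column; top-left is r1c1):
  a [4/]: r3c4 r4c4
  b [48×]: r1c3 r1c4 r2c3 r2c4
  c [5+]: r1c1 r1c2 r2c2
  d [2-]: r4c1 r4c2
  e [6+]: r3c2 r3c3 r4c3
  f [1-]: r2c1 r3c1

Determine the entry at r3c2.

Column 2 needs a 4, and only r4c2 is open for it.
The two cells of cage a must have quotient 4, so r3c4 = 4.
The two cells of cage d must have difference 2, leaving r4c1 = 2.
4 is placed in row 4, so r4c4 = 1.
Column 1 already has 2; hence r1c1 = 1.
Cage c needs sum 5; hence r1c2 = 3.
Row 1 now contains 3, which forces r1c4 = 2.
The two cells of cage f must have difference 1; hence r2c1 = 4.
Cage c needs sum 5, which forces r2c2 = 1.
4 is placed in row 2, leaving r2c3 = 2.
Column 4 already has 2, which forces r2c4 = 3.
Cage f's pair has difference 1, which forces r3c1 = 3.
Column 2 now contains 1, which forces r3c2 = 2.
Column 3 now contains 2, so r3c3 = 1.
1 is placed in row 4, which forces r4c3 = 3.
Row 1 now contains 2, which forces r1c3 = 4.
Filled in: 1 3 4 2 / 4 1 2 3 / 3 2 1 4 / 2 4 3 1.

2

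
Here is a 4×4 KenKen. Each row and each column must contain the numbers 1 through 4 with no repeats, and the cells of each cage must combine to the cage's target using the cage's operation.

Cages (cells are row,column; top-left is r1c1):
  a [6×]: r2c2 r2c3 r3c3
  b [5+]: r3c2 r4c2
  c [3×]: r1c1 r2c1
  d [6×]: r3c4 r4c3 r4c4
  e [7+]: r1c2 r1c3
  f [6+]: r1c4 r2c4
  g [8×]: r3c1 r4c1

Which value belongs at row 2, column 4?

The only place for 1 in row 1 is r1c1.
1 is placed in column 1; hence r2c1 = 3.
The 3 cells of cage a must have product 6, leaving r3c3 = 3.
The two cells of cage e must have sum 7; hence r1c2 = 3.
Column 3 now contains 3, so r1c3 = 4.
4 is placed in row 1, so r1c4 = 2.
2 is placed in column 4, leaving r2c4 = 4.
2 is placed in column 4, leaving r3c4 = 1.
Cage d needs product 6, leaving r4c4 = 3.
Cage b needs two cells with sum 5, which forces r3c2 = 4.
Cage b needs two cells with sum 5, leaving r4c2 = 1.
The 3 cells of cage d must have product 6, which forces r4c3 = 2.
Column 2 now contains 1; hence r2c2 = 2.
Column 3 already has 2, which forces r2c3 = 1.
4 is placed in row 3, leaving r3c1 = 2.
Row 4 now contains 2, so r4c1 = 4.
Completed grid: 1 3 4 2 / 3 2 1 4 / 2 4 3 1 / 4 1 2 3.

4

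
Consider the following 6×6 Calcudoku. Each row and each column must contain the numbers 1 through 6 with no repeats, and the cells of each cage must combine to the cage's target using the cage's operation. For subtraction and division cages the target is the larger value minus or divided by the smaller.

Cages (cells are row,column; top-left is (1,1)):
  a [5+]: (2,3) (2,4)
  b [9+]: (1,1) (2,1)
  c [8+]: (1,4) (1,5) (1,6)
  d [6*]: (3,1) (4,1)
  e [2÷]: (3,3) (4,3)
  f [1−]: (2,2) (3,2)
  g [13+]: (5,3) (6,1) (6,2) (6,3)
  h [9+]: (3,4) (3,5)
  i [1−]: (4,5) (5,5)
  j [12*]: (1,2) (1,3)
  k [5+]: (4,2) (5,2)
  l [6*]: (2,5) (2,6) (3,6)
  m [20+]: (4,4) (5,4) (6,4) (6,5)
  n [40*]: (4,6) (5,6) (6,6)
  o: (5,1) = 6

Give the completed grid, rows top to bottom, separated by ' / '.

Cage o is given; hence (5,1) = 6.
Column 1 needs a 1, and only (6,1) is open for it.
In column 6, 6 can only go at (2,6), so (2,6) = 6.
The 3 cells of cage l must have product 6, leaving (2,5) = 1.
Cage l has product 6, so (3,6) = 1.
Cage c has sum 8, which forces (1,4) = 1.
The only place for 2 in column 4 is (2,4).
Row 2 now contains 2, leaving (2,3) = 3.
Column 6 needs a 3, and only (1,6) is open for it.
Cage c has sum 8; hence (1,5) = 4.
4 is placed in row 1, which forces (1,1) = 5.
Cage b's pair has sum 9; hence (2,1) = 4.
4 is placed in row 2, so (2,2) = 5.
Row 3 needs a 5, and only (3,5) is open for it.
Cage h's pair has sum 9, which forces (3,4) = 4.
Cage m has sum 20, so (4,4) = 6.
5 is placed in column 5, so (6,5) = 6.
Row 3 now contains 4, which forces (3,2) = 6.
Row 3 now contains 4, so (3,3) = 2.
Cage g needs sum 13, leaving (6,2) = 3.
Row 6 already has 3, leaving (6,4) = 5.
Column 2 already has 6, which forces (1,2) = 2.
2 is placed in column 3, leaving (1,3) = 6.
Row 3 already has 2; hence (3,1) = 3.
Cage d's pair has product 6, leaving (4,1) = 2.
Row 4 already has 2, which forces (4,5) = 3.
Cage g needs sum 13, which forces (5,3) = 5.
Column 4 already has 5; hence (5,4) = 3.
Column 5 now contains 3, so (5,5) = 2.
2 is placed in row 5, which forces (5,6) = 4.
5 is placed in row 6, which forces (6,3) = 4.
Column 6 already has 4, leaving (6,6) = 2.
Cage k needs two cells with sum 5, so (4,2) = 4.
Column 3 now contains 4, so (4,3) = 1.
Column 6 already has 4, leaving (4,6) = 5.
4 is placed in row 5, which forces (5,2) = 1.

5 2 6 1 4 3 / 4 5 3 2 1 6 / 3 6 2 4 5 1 / 2 4 1 6 3 5 / 6 1 5 3 2 4 / 1 3 4 5 6 2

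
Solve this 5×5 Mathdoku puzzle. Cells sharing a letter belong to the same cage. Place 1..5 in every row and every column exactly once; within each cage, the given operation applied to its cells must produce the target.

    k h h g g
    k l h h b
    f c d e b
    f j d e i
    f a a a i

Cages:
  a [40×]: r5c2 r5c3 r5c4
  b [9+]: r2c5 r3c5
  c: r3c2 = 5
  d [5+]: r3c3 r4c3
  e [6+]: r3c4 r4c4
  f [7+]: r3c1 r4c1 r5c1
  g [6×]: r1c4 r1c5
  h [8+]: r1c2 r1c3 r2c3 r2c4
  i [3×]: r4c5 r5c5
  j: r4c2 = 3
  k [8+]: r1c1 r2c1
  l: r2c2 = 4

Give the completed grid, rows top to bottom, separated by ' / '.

5 1 4 3 2 / 3 4 1 2 5 / 2 5 3 1 4 / 4 3 2 5 1 / 1 2 5 4 3

L is a freebie; hence r2c2 = 4.
4 is placed in row 2, so r2c5 = 5.
Cage c is given, which forces r3c2 = 5.
Column 5 already has 5, which forces r3c5 = 4.
Cage j is given, leaving r4c2 = 3.
Row 4 already has 3; hence r4c5 = 1.
Column 2 already has 5; hence r5c2 = 2.
1 is placed in column 5; hence r5c5 = 3.
Cage k's pair has sum 8, which forces r1c1 = 5.
Column 2 already has 2; hence r1c2 = 1.
Cage g's pair has product 6; hence r1c4 = 3.
Column 5 now contains 3, leaving r1c5 = 2.
Row 2 now contains 5; hence r2c1 = 3.
Row 1 now contains 2, so r1c3 = 4.
Column 3 now contains 4, so r4c3 = 2.
Column 3 now contains 4, which forces r5c3 = 5.
5 is placed in row 5; hence r5c4 = 4.
Column 3 already has 2; hence r2c3 = 1.
The 4 cells of cage h must have sum 8; hence r2c4 = 2.
The 3 cells of cage f must have sum 7, which forces r3c1 = 2.
The two cells of cage d must have sum 5; hence r3c3 = 3.
Cage e's pair has sum 6, leaving r3c4 = 1.
Row 4 now contains 2, leaving r4c1 = 4.
Column 4 now contains 4, which forces r4c4 = 5.
Row 5 already has 4, so r5c1 = 1.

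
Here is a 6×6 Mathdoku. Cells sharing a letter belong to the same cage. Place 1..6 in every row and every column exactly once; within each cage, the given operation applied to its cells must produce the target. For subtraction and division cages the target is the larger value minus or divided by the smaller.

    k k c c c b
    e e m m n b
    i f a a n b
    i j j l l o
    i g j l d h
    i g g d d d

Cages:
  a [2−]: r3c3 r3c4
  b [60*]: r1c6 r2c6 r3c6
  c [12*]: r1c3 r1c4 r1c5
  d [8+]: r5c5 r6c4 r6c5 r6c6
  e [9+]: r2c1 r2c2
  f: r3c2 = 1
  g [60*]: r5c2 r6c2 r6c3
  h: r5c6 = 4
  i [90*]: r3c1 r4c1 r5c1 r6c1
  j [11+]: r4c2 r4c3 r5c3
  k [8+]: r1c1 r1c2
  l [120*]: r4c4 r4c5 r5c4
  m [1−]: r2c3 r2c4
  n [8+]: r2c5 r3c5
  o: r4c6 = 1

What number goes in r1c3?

F is a freebie, which forces r3c2 = 1.
Cage o is a single given cell, leaving r4c6 = 1.
Cage h is given, so r5c6 = 4.
Column 1 needs a 2, and only r1c1 is open for it.
Cage k's pair has sum 8, which forces r1c2 = 6.
Row 1 now contains 6, leaving r1c6 = 5.
In column 1, 4 can only go at r2c1, so r2c1 = 4.
Cage e's pair has sum 9, so r2c2 = 5.
The 3 cells of cage g must have product 60, which forces r5c2 = 3.
The 3 cells of cage g must have product 60, so r6c2 = 4.
Cage g has product 60, leaving r6c3 = 5.
4 is placed in column 2; hence r4c2 = 2.
The 3 cells of cage j must have sum 11, so r4c3 = 3.
Cage j needs sum 11; hence r5c3 = 6.
6 is placed in row 5, so r5c4 = 5.
Cage d needs sum 8, leaving r5c5 = 2.
Cage n's pair has sum 8, which forces r2c5 = 3.
Cage n needs two cells with sum 8, which forces r3c5 = 5.
Row 5 already has 5; hence r5c1 = 1.
Column 5 now contains 3, so r6c5 = 1.
Cage c has product 12, which forces r1c3 = 1.
Cage c needs product 12; hence r1c4 = 3.
1 is placed in column 5, which forces r1c5 = 4.
Column 3 already has 1, which forces r2c3 = 2.
2 is placed in row 2; hence r2c4 = 1.
2 is placed in row 2, leaving r2c6 = 6.
2 is placed in column 3; hence r3c3 = 4.
Column 6 now contains 6, leaving r3c6 = 2.
The 4 cells of cage i must have product 90, leaving r4c1 = 5.
Column 5 now contains 4, which forces r4c5 = 6.
Column 4 now contains 3, which forces r6c4 = 2.
2 is placed in column 6, leaving r6c6 = 3.
Cage i needs product 90, so r3c1 = 3.
Row 3 now contains 2, which forces r3c4 = 6.
6 is placed in row 4, which forces r4c4 = 4.
Row 6 now contains 3, so r6c1 = 6.
The full grid is 2 6 1 3 4 5 / 4 5 2 1 3 6 / 3 1 4 6 5 2 / 5 2 3 4 6 1 / 1 3 6 5 2 4 / 6 4 5 2 1 3.

1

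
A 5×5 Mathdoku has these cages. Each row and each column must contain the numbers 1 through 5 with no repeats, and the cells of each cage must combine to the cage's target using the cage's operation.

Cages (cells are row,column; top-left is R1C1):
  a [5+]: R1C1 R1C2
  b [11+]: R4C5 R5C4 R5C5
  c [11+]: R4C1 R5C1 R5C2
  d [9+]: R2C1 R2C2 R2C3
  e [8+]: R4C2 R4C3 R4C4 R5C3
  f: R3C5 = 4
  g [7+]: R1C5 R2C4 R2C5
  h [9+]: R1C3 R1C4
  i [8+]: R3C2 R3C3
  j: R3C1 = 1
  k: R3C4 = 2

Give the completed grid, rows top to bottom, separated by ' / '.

2 3 4 5 1 / 3 1 5 4 2 / 1 5 3 2 4 / 5 4 2 1 3 / 4 2 1 3 5

Cage j is given, which forces R3C1 = 1.
K is a freebie, which forces R3C4 = 2.
Cage f is given; hence R3C5 = 4.
In row 1, 1 can only go at R1C5, so R1C5 = 1.
The only place for 1 in row 5 is R5C3.
Column 4 needs a 3, and only R5C4 is open for it.
The 3 cells of cage b must have sum 11, so R4C5 = 3.
Cage b needs sum 11, leaving R5C5 = 5.
Cage g needs sum 7; hence R2C4 = 4.
Column 5 already has 5; hence R2C5 = 2.
Cage c needs sum 11, which forces R4C1 = 5.
4 is placed in column 4, which forces R4C4 = 1.
Cage h needs two cells with sum 9; hence R1C3 = 4.
4 is placed in column 4, so R1C4 = 5.
Column 1 already has 5, so R2C1 = 3.
Cage d needs sum 9, leaving R2C2 = 1.
Cage d has sum 9, which forces R2C3 = 5.
5 is placed in column 3; hence R3C3 = 3.
Column 3 already has 4; hence R4C3 = 2.
Column 1 now contains 3, which forces R1C1 = 2.
Cage a's pair has sum 5, leaving R1C2 = 3.
3 is placed in row 3, so R3C2 = 5.
Row 4 already has 2, so R4C2 = 4.
2 is placed in column 1, which forces R5C1 = 4.
Column 2 already has 4, leaving R5C2 = 2.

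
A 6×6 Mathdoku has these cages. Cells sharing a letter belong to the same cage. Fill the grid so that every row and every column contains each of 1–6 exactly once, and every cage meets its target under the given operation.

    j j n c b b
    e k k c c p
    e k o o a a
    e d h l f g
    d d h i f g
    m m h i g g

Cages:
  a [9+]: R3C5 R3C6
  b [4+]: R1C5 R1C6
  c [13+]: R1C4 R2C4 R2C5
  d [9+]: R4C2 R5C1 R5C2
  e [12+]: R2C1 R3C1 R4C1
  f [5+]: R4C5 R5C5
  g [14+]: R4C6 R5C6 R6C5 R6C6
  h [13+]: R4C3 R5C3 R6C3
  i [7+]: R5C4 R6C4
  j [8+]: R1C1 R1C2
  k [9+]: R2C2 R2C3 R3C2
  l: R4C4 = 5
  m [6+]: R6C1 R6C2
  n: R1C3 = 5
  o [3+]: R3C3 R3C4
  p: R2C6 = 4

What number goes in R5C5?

3

N is a freebie, leaving R1C3 = 5.
Cage p is a single given cell; hence R2C6 = 4.
L is a freebie, which forces R4C4 = 5.
In row 1, 4 can only go at R1C4, so R1C4 = 4.
In column 4, 2 can only go at R3C4, so R3C4 = 2.
Row 3 already has 2; hence R3C3 = 1.
Row 2 needs a 5, and only R2C1 is open for it.
Row 2 needs a 1, and only R2C2 is open for it.
Row 2 needs a 2, and only R2C3 is open for it.
Cage k needs sum 9, which forces R3C2 = 6.
Cage j needs two cells with sum 8, so R1C1 = 6.
6 is placed in column 2, leaving R1C2 = 2.
The two cells of cage a must have sum 9, leaving R3C5 = 4.
The two cells of cage a must have sum 9, so R3C6 = 5.
Row 3 now contains 4, leaving R3C1 = 3.
Cage e needs sum 12; hence R4C1 = 4.
4 is placed in row 4; hence R4C2 = 3.
3 is placed in row 4, so R4C3 = 6.
3 is placed in row 4, leaving R4C5 = 2.
2 is placed in row 4, which forces R4C6 = 1.
Column 5 already has 2, so R5C5 = 3.
3 is placed in column 5, which forces R6C5 = 5.
3 is placed in column 5, so R1C5 = 1.
Column 6 now contains 1, leaving R1C6 = 3.
Cage c has sum 13, which forces R2C4 = 3.
3 is placed in column 5, so R2C5 = 6.
Row 5 already has 3, leaving R5C3 = 4.
The two cells of cage m must have sum 6, which forces R6C1 = 2.
Row 6 already has 5, leaving R6C2 = 4.
The 3 cells of cage h must have sum 13, leaving R6C3 = 3.
Row 6 already has 2, leaving R6C6 = 6.
Column 1 now contains 2, so R5C1 = 1.
4 is placed in row 5, leaving R5C2 = 5.
The two cells of cage i must have sum 7, which forces R5C4 = 6.
Column 6 now contains 6, so R5C6 = 2.
Row 6 already has 6, leaving R6C4 = 1.
Filled in: 6 2 5 4 1 3 / 5 1 2 3 6 4 / 3 6 1 2 4 5 / 4 3 6 5 2 1 / 1 5 4 6 3 2 / 2 4 3 1 5 6.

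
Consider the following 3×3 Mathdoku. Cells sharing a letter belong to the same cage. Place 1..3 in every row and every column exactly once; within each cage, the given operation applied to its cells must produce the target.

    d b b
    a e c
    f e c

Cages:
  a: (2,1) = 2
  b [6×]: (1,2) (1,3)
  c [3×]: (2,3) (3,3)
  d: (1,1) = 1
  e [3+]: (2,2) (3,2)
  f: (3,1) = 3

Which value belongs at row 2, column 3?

Cage d is given, which forces (1,1) = 1.
Cage a is given; hence (2,1) = 2.
2 is placed in row 2, so (2,2) = 1.
Row 2 now contains 1, which forces (2,3) = 3.
F is a freebie, leaving (3,1) = 3.
Column 2 already has 1, so (3,2) = 2.
Column 3 already has 3, which forces (3,3) = 1.
Column 2 already has 2; hence (1,2) = 3.
Column 3 already has 3, leaving (1,3) = 2.
Filled in: 1 3 2 / 2 1 3 / 3 2 1.

3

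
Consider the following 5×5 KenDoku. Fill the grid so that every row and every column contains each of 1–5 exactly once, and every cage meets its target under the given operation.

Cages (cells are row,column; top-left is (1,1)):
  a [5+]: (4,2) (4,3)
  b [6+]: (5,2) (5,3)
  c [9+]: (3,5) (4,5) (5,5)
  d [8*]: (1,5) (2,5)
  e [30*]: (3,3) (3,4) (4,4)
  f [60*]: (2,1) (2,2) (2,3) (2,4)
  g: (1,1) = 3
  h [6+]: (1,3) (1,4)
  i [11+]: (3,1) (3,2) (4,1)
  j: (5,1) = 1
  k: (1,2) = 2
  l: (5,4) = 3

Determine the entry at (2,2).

3

Cage g is given, which forces (1,1) = 3.
K is a freebie, leaving (1,2) = 2.
Row 1 already has 2; hence (1,5) = 4.
Column 5 already has 4; hence (2,5) = 2.
Cage j is a single given cell, which forces (5,1) = 1.
Cage l is given, leaving (5,4) = 3.
3 is placed in row 5, which forces (5,5) = 5.
Cage e has product 30, so (3,3) = 3.
Row 3 already has 3, which forces (3,5) = 1.
1 is placed in column 5; hence (4,5) = 3.
Row 5 now contains 5, leaving (5,2) = 4.
Cage b needs two cells with sum 6, leaving (5,3) = 2.
The 4 cells of cage f must have product 60; hence (2,2) = 3.
Column 2 now contains 4, which forces (3,2) = 5.
Row 3 already has 5, which forces (3,4) = 2.
Column 2 now contains 4, which forces (4,2) = 1.
Cage a needs two cells with sum 5; hence (4,3) = 4.
Column 4 now contains 2, so (4,4) = 5.
The two cells of cage h must have sum 6, which forces (1,3) = 5.
Column 4 already has 5, so (1,4) = 1.
5 is placed in column 3, so (2,3) = 1.
1 is placed in column 4, which forces (2,4) = 4.
2 is placed in row 3, leaving (3,1) = 4.
Row 4 already has 4, which forces (4,1) = 2.
4 is placed in row 2; hence (2,1) = 5.
The full grid is 3 2 5 1 4 / 5 3 1 4 2 / 4 5 3 2 1 / 2 1 4 5 3 / 1 4 2 3 5.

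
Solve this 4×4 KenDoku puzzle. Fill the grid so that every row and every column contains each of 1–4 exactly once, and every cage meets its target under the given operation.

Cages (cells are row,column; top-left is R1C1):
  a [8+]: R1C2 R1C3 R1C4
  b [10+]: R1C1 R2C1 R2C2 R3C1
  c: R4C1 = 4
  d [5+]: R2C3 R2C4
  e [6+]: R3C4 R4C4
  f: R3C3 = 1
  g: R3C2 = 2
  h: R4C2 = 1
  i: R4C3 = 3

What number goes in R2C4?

Cage g is given, so R3C2 = 2.
Cage f is a single given cell; hence R3C3 = 1.
Row 3 now contains 2, so R3C4 = 4.
C is a freebie; hence R4C1 = 4.
Cage h is given; hence R4C2 = 1.
Cage i is given; hence R4C3 = 3.
Column 4 already has 4, which forces R4C4 = 2.
The 3 cells of cage a must have sum 8, leaving R1C2 = 3.
Column 3 already has 3; hence R1C3 = 4.
The 3 cells of cage a must have sum 8, so R1C4 = 1.
The 4 cells of cage b must have sum 10, so R2C2 = 4.
Column 3 already has 4; hence R2C3 = 2.
Column 4 now contains 1, which forces R2C4 = 3.
4 is placed in row 3, which forces R3C1 = 3.
Row 1 already has 1, so R1C1 = 2.
2 is placed in row 2, which forces R2C1 = 1.
Completed grid: 2 3 4 1 / 1 4 2 3 / 3 2 1 4 / 4 1 3 2.

3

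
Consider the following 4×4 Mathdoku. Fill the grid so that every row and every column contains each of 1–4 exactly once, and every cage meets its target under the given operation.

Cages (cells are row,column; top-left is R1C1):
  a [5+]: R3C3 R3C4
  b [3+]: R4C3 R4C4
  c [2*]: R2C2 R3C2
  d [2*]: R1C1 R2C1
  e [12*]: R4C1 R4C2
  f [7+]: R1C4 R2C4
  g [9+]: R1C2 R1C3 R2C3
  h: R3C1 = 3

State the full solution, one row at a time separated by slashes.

1 4 2 3 / 2 1 3 4 / 3 2 4 1 / 4 3 1 2

Cage h is given, which forces R3C1 = 3.
Column 1 already has 3; hence R4C1 = 4.
Row 4 already has 4, leaving R4C2 = 3.
Row 3 needs a 2, and only R3C2 is open for it.
Column 2 now contains 2, so R1C2 = 4.
Row 1 already has 4, which forces R1C4 = 3.
Column 2 now contains 2, so R2C2 = 1.
Column 4 now contains 3, leaving R2C4 = 4.
Column 4 already has 4, leaving R3C4 = 1.
Column 4 now contains 1, leaving R4C4 = 2.
Cage d needs two cells with product 2, leaving R1C1 = 1.
The 3 cells of cage g must have sum 9; hence R1C3 = 2.
1 is placed in row 2; hence R2C1 = 2.
Cage g has sum 9; hence R2C3 = 3.
Row 3 already has 1, leaving R3C3 = 4.
Row 4 now contains 2, leaving R4C3 = 1.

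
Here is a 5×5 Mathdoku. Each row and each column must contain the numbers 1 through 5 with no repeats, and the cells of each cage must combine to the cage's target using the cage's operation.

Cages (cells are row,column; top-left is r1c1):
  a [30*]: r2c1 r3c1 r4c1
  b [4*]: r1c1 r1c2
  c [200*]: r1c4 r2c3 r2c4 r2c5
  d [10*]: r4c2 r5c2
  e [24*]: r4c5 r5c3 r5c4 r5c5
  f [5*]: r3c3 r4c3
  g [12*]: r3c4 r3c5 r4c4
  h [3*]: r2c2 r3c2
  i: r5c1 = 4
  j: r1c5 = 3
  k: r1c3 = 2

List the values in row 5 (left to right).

Cage k is a single given cell, leaving r1c3 = 2.
Cage c has product 200, which forces r1c4 = 5.
Cage j is given, which forces r1c5 = 3.
I is a freebie, so r5c1 = 4.
4 is placed in column 1, leaving r1c1 = 1.
The two cells of cage b must have product 4, which forces r1c2 = 4.
Cage e needs product 24, which forces r4c5 = 4.
In row 2, 1 can only go at r2c2, so r2c2 = 1.
Column 2 already has 1; hence r3c2 = 3.
3 is placed in row 3, which forces r3c4 = 4.
Cage c has product 200, leaving r2c3 = 4.
Column 4 already has 4, leaving r2c4 = 2.
Cage c needs product 200; hence r2c5 = 5.
The 3 cells of cage g must have product 12, so r3c5 = 1.
The 3 cells of cage g must have product 12, so r4c4 = 3.
3 is placed in column 4, which forces r5c4 = 1.
Column 5 already has 1, so r5c5 = 2.
Row 2 already has 5, so r2c1 = 3.
Row 3 now contains 1, leaving r3c3 = 5.
Cage d's pair has product 10, so r4c2 = 2.
Cage f's pair has product 5; hence r4c3 = 1.
Row 5 now contains 2, leaving r5c2 = 5.
Row 5 now contains 1; hence r5c3 = 3.
Row 3 now contains 5, leaving r3c1 = 2.
Row 4 now contains 2, so r4c1 = 5.
Completed grid: 1 4 2 5 3 / 3 1 4 2 5 / 2 3 5 4 1 / 5 2 1 3 4 / 4 5 3 1 2.

4 5 3 1 2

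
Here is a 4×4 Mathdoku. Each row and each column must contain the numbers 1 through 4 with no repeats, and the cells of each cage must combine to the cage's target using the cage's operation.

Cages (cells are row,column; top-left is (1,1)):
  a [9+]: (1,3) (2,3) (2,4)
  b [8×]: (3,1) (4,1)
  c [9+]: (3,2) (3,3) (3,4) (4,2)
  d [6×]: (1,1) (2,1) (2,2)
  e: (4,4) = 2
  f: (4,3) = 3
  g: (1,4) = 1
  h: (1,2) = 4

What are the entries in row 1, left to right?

3 4 2 1

Cage h is given, which forces (1,2) = 4.
Cage g is a single given cell; hence (1,4) = 1.
Cage f is given, so (4,3) = 3.
E is a freebie, leaving (4,4) = 2.
3 is placed in column 3, so (1,3) = 2.
The 3 cells of cage a must have sum 9, leaving (2,3) = 4.
Cage a needs sum 9; hence (2,4) = 3.
The two cells of cage b must have product 8, so (3,1) = 2.
The 4 cells of cage c must have sum 9; hence (3,2) = 3.
Cage c needs sum 9, leaving (3,3) = 1.
The 4 cells of cage c must have sum 9; hence (3,4) = 4.
Row 4 now contains 2, so (4,1) = 4.
Row 4 now contains 2; hence (4,2) = 1.
Row 1 now contains 2, so (1,1) = 3.
Column 1 already has 2, which forces (2,1) = 1.
Column 2 now contains 1; hence (2,2) = 2.
The full grid is 3 4 2 1 / 1 2 4 3 / 2 3 1 4 / 4 1 3 2.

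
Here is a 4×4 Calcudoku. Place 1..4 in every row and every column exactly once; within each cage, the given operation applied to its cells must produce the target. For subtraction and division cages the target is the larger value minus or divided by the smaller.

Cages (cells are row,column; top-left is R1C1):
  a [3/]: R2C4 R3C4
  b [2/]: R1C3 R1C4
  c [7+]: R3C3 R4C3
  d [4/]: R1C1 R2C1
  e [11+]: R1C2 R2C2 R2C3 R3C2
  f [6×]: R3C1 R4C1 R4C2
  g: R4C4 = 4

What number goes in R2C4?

Cage g is a single given cell, so R4C4 = 4.
Cage c needs two cells with sum 7, so R3C3 = 4.
Row 4 already has 4, which forces R4C3 = 3.
Column 3 already has 3, leaving R2C3 = 2.
Cage f needs product 6, leaving R3C1 = 3.
3 is placed in row 3, so R3C2 = 2.
3 is placed in row 3, so R3C4 = 1.
Column 2 already has 2, leaving R4C2 = 1.
2 is placed in column 3; hence R1C3 = 1.
1 is placed in column 4; hence R1C4 = 2.
1 is placed in column 4, which forces R2C4 = 3.
Row 4 already has 1, which forces R4C1 = 2.
Row 1 now contains 1, leaving R1C1 = 4.
The 4 cells of cage e must have sum 11, which forces R1C2 = 3.
Cage d's pair has quotient 4; hence R2C1 = 1.
Row 2 already has 3, which forces R2C2 = 4.
Completed grid: 4 3 1 2 / 1 4 2 3 / 3 2 4 1 / 2 1 3 4.

3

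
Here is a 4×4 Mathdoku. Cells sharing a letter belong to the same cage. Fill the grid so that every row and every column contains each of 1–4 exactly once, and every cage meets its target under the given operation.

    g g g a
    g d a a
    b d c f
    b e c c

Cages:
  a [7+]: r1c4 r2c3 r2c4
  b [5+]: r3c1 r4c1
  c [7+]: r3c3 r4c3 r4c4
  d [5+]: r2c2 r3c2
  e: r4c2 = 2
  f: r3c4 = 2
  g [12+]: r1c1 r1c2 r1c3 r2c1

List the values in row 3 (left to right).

1 4 3 2

Cage f is given, leaving r3c4 = 2.
Cage e is a single given cell, leaving r4c2 = 2.
Cage c has sum 7; hence r3c3 = 3.
Cage c has sum 7; hence r4c3 = 1.
Cage c has sum 7; hence r4c4 = 3.
3 is placed in column 3; hence r2c3 = 2.
Cage b's pair has sum 5, leaving r3c1 = 1.
Row 3 already has 1, which forces r3c2 = 4.
1 is placed in row 4; hence r4c1 = 4.
Cage g needs sum 12; hence r1c1 = 2.
Cage g needs sum 12, leaving r1c2 = 3.
Column 3 now contains 2; hence r1c3 = 4.
Row 1 now contains 4; hence r1c4 = 1.
Column 1 already has 4, leaving r2c1 = 3.
Column 2 now contains 4, which forces r2c2 = 1.
Column 4 now contains 1, so r2c4 = 4.
The full grid is 2 3 4 1 / 3 1 2 4 / 1 4 3 2 / 4 2 1 3.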